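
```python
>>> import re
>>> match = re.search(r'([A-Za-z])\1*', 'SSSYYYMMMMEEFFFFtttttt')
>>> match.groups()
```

('S',)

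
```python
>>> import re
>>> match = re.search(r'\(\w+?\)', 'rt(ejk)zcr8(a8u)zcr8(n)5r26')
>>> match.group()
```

'(ejk)'

Unlike `match`, `search` isn't anchored — it looks for the pattern anywhere in the string.
The match spans [2:7] → '(ejk)'.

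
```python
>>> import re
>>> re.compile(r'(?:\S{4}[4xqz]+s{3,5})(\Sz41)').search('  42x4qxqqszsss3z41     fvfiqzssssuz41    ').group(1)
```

'3z41'

Pattern: exactly 4 of a non-whitespace character, then one or more of one of [4xqz], then 3 to 5 of a literal 's' (non-capturing group); then a non-whitespace character, then the literal 'z4', then a literal '1' (captured).
Unlike `match`, `search` isn't anchored — it looks for the pattern anywhere in the string.
The match spans [7:19] → 'xqqszsss3z41'.
Captured: group 1 = '3z41'.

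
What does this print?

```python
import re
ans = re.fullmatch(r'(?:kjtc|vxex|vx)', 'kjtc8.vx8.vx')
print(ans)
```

For `fullmatch`, every character of the input must be accounted for by the pattern.
Here the string isn't matched end-to-end, so the call returns None.

None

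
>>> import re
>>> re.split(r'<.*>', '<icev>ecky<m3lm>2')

Splitting on the pattern gives 2 pieces.

['', '2']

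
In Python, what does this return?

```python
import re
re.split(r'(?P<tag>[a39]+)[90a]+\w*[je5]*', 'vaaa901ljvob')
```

['v', 'aaa9', '']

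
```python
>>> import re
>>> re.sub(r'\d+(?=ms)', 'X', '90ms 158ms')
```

'Xms Xms'

The lookaround is zero-width — it requires the adjacent text to match without consuming it, so the asserted text isn't part of the match.
Matches: at [0:2] → '90'; at [5:8] → '158'.
Every occurrence is swapped for 'X'.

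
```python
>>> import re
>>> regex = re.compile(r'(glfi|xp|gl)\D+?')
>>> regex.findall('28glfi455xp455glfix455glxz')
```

Alternation tries branches left to right and keeps the first one that lets the overall match succeed at that position.
Scanning left to right: at [2:5] match 'glf', group 1 = 'gl'; at [14:19] match 'glfix', group 1 = 'glfi'; at [22:25] match 'glx', group 1 = 'gl'.
One capturing group, so `findall` returns just the captured substring from each match — 3 in all.

['gl', 'glfi', 'gl']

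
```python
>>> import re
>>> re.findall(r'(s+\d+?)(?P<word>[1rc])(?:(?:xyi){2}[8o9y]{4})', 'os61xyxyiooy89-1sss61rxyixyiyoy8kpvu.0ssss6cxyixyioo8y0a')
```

2 groups means each result is a tuple of 2 captured strings — 2 here.

[('sss61', 'r'), ('ssss6', 'c')]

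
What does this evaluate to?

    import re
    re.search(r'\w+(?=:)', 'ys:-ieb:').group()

The lookaround is zero-width — it requires the adjacent text to match without consuming it, so the asserted text isn't part of the match.
The match spans [0:2] → 'ys'.

'ys'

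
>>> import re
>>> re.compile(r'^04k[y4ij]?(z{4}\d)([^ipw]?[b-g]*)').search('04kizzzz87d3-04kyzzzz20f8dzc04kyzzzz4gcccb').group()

'04kizzzz87d'

The match spans [0:11] → '04kizzzz87d'.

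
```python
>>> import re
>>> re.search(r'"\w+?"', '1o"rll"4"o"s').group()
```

'"rll"'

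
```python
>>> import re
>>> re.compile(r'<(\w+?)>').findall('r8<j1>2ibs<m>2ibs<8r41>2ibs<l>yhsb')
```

['j1', 'm', '8r41', 'l']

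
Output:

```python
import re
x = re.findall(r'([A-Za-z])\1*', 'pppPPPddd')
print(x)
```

['p', 'P', 'd']

`\1` has to match the exact text group 1 already captured.
Matches: at [0:3] match 'ppp', group 1 = 'p'; at [3:6] match 'PPP', group 1 = 'P'; at [6:9] match 'ddd', group 1 = 'd'.
`findall` collects group 1 from each match (3 total).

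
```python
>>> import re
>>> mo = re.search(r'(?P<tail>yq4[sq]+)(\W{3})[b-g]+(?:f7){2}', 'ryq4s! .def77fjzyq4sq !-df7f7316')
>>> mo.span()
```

The match spans [16:29] → 'yq4sq !-df7f7'.

(16, 29)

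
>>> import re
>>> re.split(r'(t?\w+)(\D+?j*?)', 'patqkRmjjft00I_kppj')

['', 'patqkRmjjft00I_kpp', 'j', '']

This matches optionally a literal 't', then one or more of a word character (captured); then one or more of a non-digit (lazy), then zero or more of a literal 'j' (lazy) (captured).
Matches to split on: at [0:19] → 'patqkRmjjft00I_kppj'.
Because the pattern has a capturing group, `split` also inserts each captured text between the pieces.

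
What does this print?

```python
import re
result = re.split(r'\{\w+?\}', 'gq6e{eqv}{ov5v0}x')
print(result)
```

['gq6e', '', 'x']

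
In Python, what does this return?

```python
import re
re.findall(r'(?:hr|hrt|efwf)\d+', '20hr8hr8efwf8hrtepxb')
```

['hr8', 'hr8', 'efwf8']

Scanning left to right: at [2:5] → 'hr8'; at [5:8] → 'hr8'; at [8:13] → 'efwf8'.
With no groups in the pattern, `findall` gives back each whole match — 3 here.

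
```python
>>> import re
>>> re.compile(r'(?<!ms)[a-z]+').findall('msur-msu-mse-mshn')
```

The negative lookahead/lookbehind blocks any match where the forbidden context is present.
Scanning left to right: at [0:4] → 'msur'; at [5:8] → 'msu'; at [9:12] → 'mse'; at [13:17] → 'mshn'.
Since nothing is captured, `findall` lists the 4 matched substrings directly.

['msur', 'msu', 'mse', 'mshn']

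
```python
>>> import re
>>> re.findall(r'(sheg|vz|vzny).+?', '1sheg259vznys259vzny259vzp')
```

['sheg', 'vz', 'vz', 'vz']

Alternation isn't longest-match — the leftmost alternative that fits at this position is chosen.
`findall` collects group 1 from each match (4 total).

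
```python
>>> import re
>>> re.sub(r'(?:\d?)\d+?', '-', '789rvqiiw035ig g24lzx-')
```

'--rvqiiw--ig g-lzx-'

The pattern matches optionally a digit (non-capturing group); then one or more of a digit (lazy).
Matches: at [0:2] → '78'; at [2:3] → '9'; at [9:11] → '03'; at [11:12] → '5'; at [16:18] → '24'.
Every occurrence is swapped for '-'.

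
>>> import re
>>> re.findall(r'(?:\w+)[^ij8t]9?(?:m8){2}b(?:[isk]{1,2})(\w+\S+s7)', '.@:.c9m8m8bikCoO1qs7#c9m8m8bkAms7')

['CoO1qs7#c9m8m8bkAms7']

The pattern matches one or more of a word character (non-capturing group); then any character except [ij8t], then optionally the literal '9'; then the literal 'm8' repeated 2 times, then the literal 'b'; then 1 to 2 of one of [isk] (non-capturing group); then one or more of a word character, then one or more of a non-whitespace character, then the literal 's7' (captured).
Scanning left to right: at [4:33] match 'c9m8m8bikCoO1qs7#c9m8m8bkAms7', group 1 = 'CoO1qs7#c9m8m8bkAms7'.
Because there's exactly one group, `findall` drops the full match and keeps group 1 from the one hit.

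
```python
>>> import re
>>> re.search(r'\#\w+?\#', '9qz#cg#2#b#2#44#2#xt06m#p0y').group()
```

'#cg#'

The match spans [3:7] → '#cg#'.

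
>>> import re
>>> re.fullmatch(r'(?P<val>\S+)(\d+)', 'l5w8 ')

None

`re.fullmatch` requires the pattern to consume the entire string.
Here the pattern can't cover the whole string, so the call returns None.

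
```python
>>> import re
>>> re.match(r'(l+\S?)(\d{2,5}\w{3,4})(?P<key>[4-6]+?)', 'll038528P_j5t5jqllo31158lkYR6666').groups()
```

Pattern: one or more of a literal 'l', then optionally a non-whitespace character (captured); then 2 to 5 of a digit, then 3 to 4 of a word character (captured); then one or more of a character in [4-6] (lazy) (captured as 'key').
`re.match` won't scan ahead — the pattern has to work from the very first character.
The match spans [0:12] → 'll038528P_j5'.
Captured: group 1 = 'll0', group 2 = '38528P_j', group 3 = '5'.

('ll0', '38528P_j', '5')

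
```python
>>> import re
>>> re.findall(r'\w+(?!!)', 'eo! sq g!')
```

['e', 'sq']

The negative lookahead/lookbehind blocks any match where the forbidden context is present.
Matches: at [0:1] → 'e'; at [4:6] → 'sq'.
No capturing groups, so `findall` returns the 2 full match strings.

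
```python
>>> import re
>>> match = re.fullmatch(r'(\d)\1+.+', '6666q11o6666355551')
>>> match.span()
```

(0, 18)

`re.fullmatch` requires the pattern to consume the entire string.
The match spans [0:18] → '6666q11o6666355551'.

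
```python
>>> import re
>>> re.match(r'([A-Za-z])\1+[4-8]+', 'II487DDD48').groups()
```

('I',)

The backreference `\1` re-matches whatever the first group consumed, character for character.
`re.match` only tries the pattern at the start of the string.
The match spans [0:5] → 'II487'.
Captured: group 1 = 'I'.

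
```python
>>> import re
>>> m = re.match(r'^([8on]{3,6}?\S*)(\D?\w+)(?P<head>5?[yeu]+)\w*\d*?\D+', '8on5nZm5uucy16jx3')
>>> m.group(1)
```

'8on5nZm5uu'

The match spans [0:16] → '8on5nZm5uucy16jx'.
Captured: group 1 = '8on5nZm5uu', group 2 = 'c', group 3 = 'y'.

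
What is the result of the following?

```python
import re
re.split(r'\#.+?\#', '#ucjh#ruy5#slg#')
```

['', 'ruy5', '']

Because the quantifier is non-greedy, it stops expanding at the earliest point where the rest of the pattern can succeed.
Matches to split on: at [0:6] → '#ucjh#'; at [10:15] → '#slg#'.
Each match becomes a cut point; 3 segments remain.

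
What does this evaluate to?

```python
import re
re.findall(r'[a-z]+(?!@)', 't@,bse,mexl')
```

Because the assertion is negative and zero-width, positions next to the forbidden text are skipped.
Since nothing is captured, `findall` lists the 2 matched substrings directly.

['bse', 'mexl']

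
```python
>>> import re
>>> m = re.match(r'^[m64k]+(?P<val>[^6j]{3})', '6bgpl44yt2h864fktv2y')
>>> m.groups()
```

('bgp',)

The pattern matches anchored at the start of the string; then one or more of one of [m64k]; then exactly 3 of any character except [6j] (captured as 'val').
`re.match` only tries the pattern at the start of the string.
The match spans [0:4] → '6bgp'.
Captured: group 1 = 'bgp'.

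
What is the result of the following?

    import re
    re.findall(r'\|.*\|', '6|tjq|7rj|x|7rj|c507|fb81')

Scanning left to right: at [1:21] → '|tjq|7rj|x|7rj|c507|'.
No capturing groups, so `findall` returns the 1 full match string.

['|tjq|7rj|x|7rj|c507|']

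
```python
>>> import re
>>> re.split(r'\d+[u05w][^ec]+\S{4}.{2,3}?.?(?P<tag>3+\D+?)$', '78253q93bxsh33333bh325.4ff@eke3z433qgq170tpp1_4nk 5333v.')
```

The pattern matches one or more of a digit, then one of [u05w]; then one or more of any character except [ec], then exactly 4 of a non-whitespace character; then 2 to 3 of any character (lazy), then optionally any character; then one or more of a literal '3', then one or more of a non-digit (lazy) (captured as 'tag'); then anchored at the end.
Matches to split on: at [38:56] → '170tpp1_4nk 5333v.'.
The group in the pattern means `split` returns the separators' captures alongside the pieces.

['78253q93bxsh33333bh325.4ff@eke3z433qgq', '33v.', '']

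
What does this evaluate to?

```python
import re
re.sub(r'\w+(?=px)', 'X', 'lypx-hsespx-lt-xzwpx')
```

'Xpx-Xpx-lt-Xpx'

Because the assertion is zero-width, the text it checks is not consumed and won't appear in the result.
`sub` substitutes 'X' at each match site.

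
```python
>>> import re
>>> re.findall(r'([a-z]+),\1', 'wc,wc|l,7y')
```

['wc']

The backreference `\1` re-matches whatever the first group consumed, character for character.
Matches: at [0:5] match 'wc,wc', group 1 = 'wc'.
Because there's exactly one group, `findall` drops the full match and keeps group 1 from the one hit.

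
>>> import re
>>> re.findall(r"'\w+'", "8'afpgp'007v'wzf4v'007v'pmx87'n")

["'afpgp'", "'wzf4v'", "'pmx87'"]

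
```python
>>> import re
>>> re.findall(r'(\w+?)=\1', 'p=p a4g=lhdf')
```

['p']

A backreference is literal: `\1` must see the identical characters the first group matched.
Walking the string: at [0:3] match 'p=p', group 1 = 'p'.
Because there's exactly one group, `findall` drops the full match and keeps group 1 from the one hit.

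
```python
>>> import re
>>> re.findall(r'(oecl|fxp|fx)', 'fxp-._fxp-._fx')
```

Alternation tries branches left to right and keeps the first one that lets the overall match succeed at that position.
Walking the string: at [0:3] match 'fxp', group 1 = 'fxp'; at [6:9] match 'fxp', group 1 = 'fxp'; at [12:14] match 'fx', group 1 = 'fx'.
With a single group, `findall` returns only what that group captured — 3 items.

['fxp', 'fxp', 'fx']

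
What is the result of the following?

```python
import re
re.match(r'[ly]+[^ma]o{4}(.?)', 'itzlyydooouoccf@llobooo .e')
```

This matches one or more of one of [ly], then any character except [ma], then exactly 4 of a literal 'o'; then optionally any character (captured).
`re.match` only tries the pattern at the start of the string.
Here the string doesn't start with a match, so the call returns None.

None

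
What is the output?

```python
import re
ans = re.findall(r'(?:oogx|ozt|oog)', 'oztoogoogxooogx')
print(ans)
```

['ozt', 'oog', 'oogx', 'oogx']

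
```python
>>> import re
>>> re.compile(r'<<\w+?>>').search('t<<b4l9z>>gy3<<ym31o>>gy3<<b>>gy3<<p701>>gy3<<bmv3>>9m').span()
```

`re.search` tries every starting position until one works.
The match spans [1:10] → '<<b4l9z>>'.

(1, 10)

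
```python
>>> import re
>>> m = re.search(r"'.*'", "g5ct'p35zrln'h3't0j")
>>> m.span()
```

(4, 16)

The match spans [4:16] → "'p35zrln'h3'".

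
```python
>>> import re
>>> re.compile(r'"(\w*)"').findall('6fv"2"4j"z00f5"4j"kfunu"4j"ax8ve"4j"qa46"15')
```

['2', 'z00f5', 'kfunu', 'ax8ve', 'qa46']

Because there's exactly one group, `findall` drops the full match and keeps group 1 from each hit.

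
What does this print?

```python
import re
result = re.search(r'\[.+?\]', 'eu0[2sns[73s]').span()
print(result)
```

(3, 13)

`re.search` tries every starting position until one works.
The match spans [3:13] → '[2sns[73s]'.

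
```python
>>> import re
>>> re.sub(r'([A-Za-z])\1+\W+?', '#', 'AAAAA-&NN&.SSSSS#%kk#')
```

'#&#.#%#'

A backreference is literal: `\1` must see the identical characters the first group matched.
Matches: at [0:6] → 'AAAAA-'; at [7:10] → 'NN&'; at [11:17] → 'SSSSS#'; at [18:21] → 'kk#'.
Every occurrence is swapped for '#'.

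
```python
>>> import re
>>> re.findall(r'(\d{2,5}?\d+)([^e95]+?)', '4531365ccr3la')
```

[('4531365', 'c')]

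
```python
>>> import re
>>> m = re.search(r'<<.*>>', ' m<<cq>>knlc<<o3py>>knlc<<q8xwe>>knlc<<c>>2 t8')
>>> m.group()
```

'<<cq>>knlc<<o3py>>knlc<<q8xwe>>knlc<<c>>'

The match spans [2:42] → '<<cq>>knlc<<o3py>>knlc<<q8xwe>>knlc<<c>>'.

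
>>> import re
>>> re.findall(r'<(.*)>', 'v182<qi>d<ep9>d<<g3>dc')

Matches: at [4:20] match '<qi>d<ep9>d<<g3>', group 1 = 'qi>d<ep9>d<<g3'.
One capturing group, so `findall` returns just the captured substring from the one match — 1 in all.

['qi>d<ep9>d<<g3']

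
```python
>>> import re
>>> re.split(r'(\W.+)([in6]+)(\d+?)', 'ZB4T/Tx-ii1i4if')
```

The pattern matches a non-word character, then one or more of any character (captured); then one or more of one of [in6] (captured); then one or more of a digit (lazy) (captured).
Matches to split on: at [4:13] → '/Tx-ii1i4'.
The group in the pattern means `split` returns the separators' captures alongside the pieces.

['ZB4T', '/Tx-ii1', 'i', '4', 'if']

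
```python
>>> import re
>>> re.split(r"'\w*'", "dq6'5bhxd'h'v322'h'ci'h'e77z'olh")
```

['dq6', 'h', 'h', 'h', 'olh']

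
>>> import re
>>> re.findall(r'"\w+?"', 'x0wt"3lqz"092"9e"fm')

With no groups in the pattern, `findall` gives back each whole match — 2 here.

['"3lqz"', '"9e"']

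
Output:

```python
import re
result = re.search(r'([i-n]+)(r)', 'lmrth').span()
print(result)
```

This matches one or more of a character in [i-n] (captured); then a literal 'r' (captured).
The match spans [0:3] → 'lmr'.

(0, 3)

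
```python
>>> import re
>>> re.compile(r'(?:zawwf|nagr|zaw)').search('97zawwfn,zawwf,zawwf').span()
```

(2, 7)

`|` is ordered: at each position the engine commits to the first alternative that works.
The match spans [2:7] → 'zawwf'.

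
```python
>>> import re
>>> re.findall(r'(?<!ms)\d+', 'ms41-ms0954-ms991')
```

['1', '954', '91']

Because the assertion is negative and zero-width, positions next to the forbidden text are skipped.
With no groups in the pattern, `findall` gives back each whole match — 3 here.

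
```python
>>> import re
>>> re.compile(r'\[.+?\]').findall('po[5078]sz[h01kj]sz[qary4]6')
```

['[5078]', '[h01kj]', '[qary4]']

A `+?`/`*?`/`{m,n}?` starts at its minimum and grows only as far as needed for what follows to match.
Walking the string: at [2:8] → '[5078]'; at [10:17] → '[h01kj]'; at [19:26] → '[qary4]'.
`findall` yields the raw match text (3 of them) because the pattern has no groups.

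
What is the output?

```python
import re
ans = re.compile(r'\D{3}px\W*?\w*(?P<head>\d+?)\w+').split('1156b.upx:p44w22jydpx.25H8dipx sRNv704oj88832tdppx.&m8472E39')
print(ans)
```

['1156', '2', '.25H8dipx sRNv704oj88832', '3', '']

Pattern: exactly 3 of a non-digit, then the literal 'px'; then zero or more of a non-word character (lazy), then zero or more of a word character; then one or more of a digit (lazy) (captured as 'head'); then one or more of a word character.
Matches to split on: at [4:21] → 'b.upx:p44w22jydpx'; at [45:60] → 'tdppx.&m8472E39'.
`re.split` interleaves the captured-group text with the surrounding fragments.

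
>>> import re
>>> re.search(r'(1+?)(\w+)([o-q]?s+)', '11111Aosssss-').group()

'11111Aosssss'

This matches one or more of a literal '1' (lazy) (captured); then one or more of a word character (captured); then optionally a character in [o-q], then one or more of a literal 's' (captured).
`re.search` scans for the first position where the pattern succeeds.
The match spans [0:12] → '11111Aosssss'.
Captured: group 1 = '1', group 2 = '1111Aossss', group 3 = 's'.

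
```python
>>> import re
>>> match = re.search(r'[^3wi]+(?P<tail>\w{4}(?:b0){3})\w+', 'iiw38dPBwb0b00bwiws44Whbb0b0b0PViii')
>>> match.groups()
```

('4Whbb0b0b0',)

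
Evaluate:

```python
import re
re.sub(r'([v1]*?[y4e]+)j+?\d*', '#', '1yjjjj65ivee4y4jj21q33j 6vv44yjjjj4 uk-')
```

The pattern matches zero or more of one of [v1] (lazy), then one or more of one of [y4e] (captured); then one or more of a literal 'j' (lazy), then zero or more of a digit.
Matches: at [0:3] → '1yj'; at [9:16] → 'vee4y4j'; at [25:31] → 'vv44yj'.
Every occurrence is swapped for '#'.

'#jjj65i#j21q33j 6#jjj4 uk-'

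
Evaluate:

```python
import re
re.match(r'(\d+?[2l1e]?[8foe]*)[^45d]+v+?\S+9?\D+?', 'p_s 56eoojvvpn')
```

None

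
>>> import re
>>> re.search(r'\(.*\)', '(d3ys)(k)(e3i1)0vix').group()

'(d3ys)(k)(e3i1)'

`re.search` tries every starting position until one works.
The match spans [0:15] → '(d3ys)(k)(e3i1)'.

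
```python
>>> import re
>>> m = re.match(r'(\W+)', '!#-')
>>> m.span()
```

(0, 3)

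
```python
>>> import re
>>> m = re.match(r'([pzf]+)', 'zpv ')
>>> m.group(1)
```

'zp'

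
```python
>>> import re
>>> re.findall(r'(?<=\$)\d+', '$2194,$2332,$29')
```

['2194', '2332', '29']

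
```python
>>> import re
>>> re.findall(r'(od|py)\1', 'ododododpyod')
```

['od', 'od']

The backreference `\1` re-matches whatever the first group consumed, character for character.
Matches: at [0:4] match 'odod', group 1 = 'od'; at [4:8] match 'odod', group 1 = 'od'.
With a single group, `findall` returns only what that group captured — 2 items.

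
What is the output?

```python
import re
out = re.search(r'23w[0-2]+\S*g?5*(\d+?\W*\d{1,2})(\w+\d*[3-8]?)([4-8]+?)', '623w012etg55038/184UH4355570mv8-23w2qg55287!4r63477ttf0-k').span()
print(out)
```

This matches the literal '23w', then one or more of a character in [0-2], then zero or more of a non-whitespace character; then optionally the literal 'g', then zero or more of the literal '5'; then one or more of a digit (lazy), then zero or more of a non-word character, then 1 to 2 of a digit (captured); then one or more of a word character, then zero or more of a digit, then optionally a character in [3-8] (captured); then one or more of a character in [4-8] (lazy) (captured).
`search` walks the string left to right and returns the first match it finds.
The match spans [1:51] → '23w012etg55038/184UH4355570mv8-23w2qg55287!4r63477'.
Captured: group 1 = '34', group 2 = '7', group 3 = '7'.

(1, 51)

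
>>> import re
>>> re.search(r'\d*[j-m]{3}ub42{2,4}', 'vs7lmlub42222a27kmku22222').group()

'7lmlub42222'

This matches zero or more of a digit, then exactly 3 of a character in [j-m], then the literal 'ub'; then a literal '4', then 2 to 4 of a literal '2'.
`re.search` scans for the first position where the pattern succeeds.
The match spans [2:13] → '7lmlub42222'.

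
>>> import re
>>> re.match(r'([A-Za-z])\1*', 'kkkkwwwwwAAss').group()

A backreference is literal: `\1` must see the identical characters the first group matched.
`re.match` only tries the pattern at the start of the string.
The match spans [0:4] → 'kkkk'.
Captured: group 1 = 'k'.

'kkkk'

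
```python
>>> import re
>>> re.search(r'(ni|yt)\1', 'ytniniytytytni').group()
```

After group 1 captures some text, `\1` only succeeds where that same text appears again.
Unlike `match`, `search` isn't anchored — it looks for the pattern anywhere in the string.
The match spans [2:6] → 'nini'.
Captured: group 1 = 'ni'.

'nini'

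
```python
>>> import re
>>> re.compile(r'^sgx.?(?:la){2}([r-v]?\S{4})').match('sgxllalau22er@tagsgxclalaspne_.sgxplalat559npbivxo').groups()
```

The match spans [0:13] → 'sgxllalau22er'.
Captured: group 1 = 'u22er'.

('u22er',)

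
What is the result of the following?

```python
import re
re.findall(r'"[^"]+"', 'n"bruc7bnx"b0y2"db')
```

['"bruc7bnx"']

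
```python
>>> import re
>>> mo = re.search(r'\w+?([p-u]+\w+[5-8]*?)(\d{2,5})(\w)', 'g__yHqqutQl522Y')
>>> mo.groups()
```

Pattern: one or more of a word character (lazy); then one or more of a character in [p-u], then one or more of a word character, then zero or more of a character in [5-8] (lazy) (captured); then 2 to 5 of a digit (captured); then a word character (captured).
`re.search` scans for the first position where the pattern succeeds.
The match spans [0:15] → 'g__yHqqutQl522Y'.
Captured: group 1 = 'qqutQl5', group 2 = '22', group 3 = 'Y'.

('qqutQl5', '22', 'Y')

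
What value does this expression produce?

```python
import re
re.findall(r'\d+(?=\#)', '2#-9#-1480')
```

['2', '9']

Lookahead/lookbehind check context without consuming it, so the matched span excludes the asserted characters.
Walking the string: at [0:1] → '2'; at [3:4] → '9'.
No capturing groups, so `findall` returns the 2 full match strings.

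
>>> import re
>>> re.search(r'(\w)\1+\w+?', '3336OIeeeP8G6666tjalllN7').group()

'3336'

The backreference `\1` re-matches whatever the first group consumed, character for character.
The match spans [0:4] → '3336'.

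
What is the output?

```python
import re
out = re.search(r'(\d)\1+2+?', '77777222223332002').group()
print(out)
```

777772

After group 1 captures some text, `\1` only succeeds where that same text appears again.
The match spans [0:6] → '777772'.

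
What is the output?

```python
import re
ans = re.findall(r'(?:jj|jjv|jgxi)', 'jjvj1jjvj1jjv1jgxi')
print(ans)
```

['jj', 'jj', 'jj', 'jgxi']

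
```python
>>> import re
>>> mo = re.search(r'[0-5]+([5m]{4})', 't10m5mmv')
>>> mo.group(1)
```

'm5mm'

The pattern matches one or more of a character in [0-5]; then exactly 4 of one of [5m] (captured).
`re.search` tries every starting position until one works.
The match spans [1:7] → '10m5mm'.
Captured: group 1 = 'm5mm'.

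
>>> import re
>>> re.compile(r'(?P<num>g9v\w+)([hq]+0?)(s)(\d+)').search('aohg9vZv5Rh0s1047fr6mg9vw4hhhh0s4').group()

'g9vZv5Rh0s1047fr6mg9vw4hhhh0s4'

This matches the literal 'g9v', then one or more of a word character (captured as 'num'); then one or more of one of [hq], then optionally the literal '0' (captured); then a literal 's' (captured); then one or more of a digit (captured).
`re.search` tries every starting position until one works.
The match spans [3:33] → 'g9vZv5Rh0s1047fr6mg9vw4hhhh0s4'.
Captured: group 1 = 'g9vZv5Rh0s1047fr6mg9vw4hhh', group 2 = 'h0', group 3 = 's', group 4 = '4'.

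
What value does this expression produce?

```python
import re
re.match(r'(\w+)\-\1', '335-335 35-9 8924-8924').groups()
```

`\1` is not a pattern — it's the concrete string captured by group 1, re-applied verbatim.
`match` is anchored at position 0; if the pattern doesn't fit there, it returns None.
The match spans [0:7] → '335-335'.
Captured: group 1 = '335'.

('335',)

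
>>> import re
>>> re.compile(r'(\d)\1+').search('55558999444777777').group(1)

'5'

`\1` has to match the exact text group 1 already captured.
`re.search` tries every starting position until one works.
The match spans [0:4] → '5555'.
Captured: group 1 = '5'.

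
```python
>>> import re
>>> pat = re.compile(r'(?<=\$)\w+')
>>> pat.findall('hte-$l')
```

['l']

Because the assertion is zero-width, the text it checks is not consumed and won't appear in the result.
Scanning left to right: at [5:6] → 'l'.
With no groups in the pattern, `findall` gives back each whole match — 1 here.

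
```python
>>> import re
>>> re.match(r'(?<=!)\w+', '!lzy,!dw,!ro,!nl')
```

None

Lookahead/lookbehind check context without consuming it, so the matched span excludes the asserted characters.
`re.match` only tries the pattern at the start of the string.
Here position 0 doesn't satisfy it, so the call returns None.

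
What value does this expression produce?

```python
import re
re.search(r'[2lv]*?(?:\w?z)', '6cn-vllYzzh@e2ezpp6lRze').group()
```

'vllYz'

The pattern matches zero or more of one of [2lv] (lazy); then optionally a word character, then the literal 'z' (non-capturing group).
Unlike `match`, `search` isn't anchored — it looks for the pattern anywhere in the string.
The match spans [4:9] → 'vllYz'.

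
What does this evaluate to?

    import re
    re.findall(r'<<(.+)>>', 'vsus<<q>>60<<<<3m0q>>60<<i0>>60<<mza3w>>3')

['q>>60<<<<3m0q>>60<<i0>>60<<mza3w']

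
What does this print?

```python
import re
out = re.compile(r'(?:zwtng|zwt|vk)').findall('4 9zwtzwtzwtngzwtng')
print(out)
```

['zwt', 'zwt', 'zwtng', 'zwtng']

Branches in `(...|...)` are attempted left-to-right; the first branch that allows the whole pattern to succeed is taken.
Since nothing is captured, `findall` lists the 4 matched substrings directly.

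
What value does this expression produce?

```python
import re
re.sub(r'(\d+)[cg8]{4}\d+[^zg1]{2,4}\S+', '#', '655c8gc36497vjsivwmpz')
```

'#'

This matches one or more of a digit (captured); then exactly 4 of one of [cg8], then one or more of a digit, then 2 to 4 of any character except [zg1]; then one or more of a non-whitespace character.
Matches: at [0:21] → '655c8gc36497vjsivwmpz'.
`sub` substitutes '#' at each match site.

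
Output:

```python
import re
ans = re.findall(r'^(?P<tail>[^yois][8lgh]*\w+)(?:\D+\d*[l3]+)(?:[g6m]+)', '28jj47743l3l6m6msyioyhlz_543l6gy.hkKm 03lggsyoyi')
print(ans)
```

This matches anchored at the start of the string; then any character except [yois], then zero or more of one of [8lgh], then one or more of a word character (captured as 'tail'); then one or more of a non-digit, then zero or more of a digit, then one or more of one of [l3] (non-capturing group); then one or more of one of [g6m] (non-capturing group).
One capturing group, so `findall` returns just the captured substring from the one match — 1 in all.

['28jj47743l3l6m6msyioyhlz_543l6gy']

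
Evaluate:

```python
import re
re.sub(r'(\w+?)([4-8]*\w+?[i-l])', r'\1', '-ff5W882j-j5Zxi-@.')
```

The `?` after the quantifier makes it lazy — it takes as little as possible before letting the rest of the pattern try.
The replacement refers to a captured group, so each match is rewritten using its own captured text.

'-f-j-@.'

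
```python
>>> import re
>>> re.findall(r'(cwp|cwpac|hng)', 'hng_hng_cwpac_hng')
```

['hng', 'hng', 'cwp', 'hng']

Alternation tries branches left to right and keeps the first one that lets the overall match succeed at that position.
One capturing group, so `findall` returns just the captured substring from each match — 4 in all.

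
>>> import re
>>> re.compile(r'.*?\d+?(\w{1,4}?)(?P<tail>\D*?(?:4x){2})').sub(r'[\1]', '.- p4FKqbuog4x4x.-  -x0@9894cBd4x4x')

'[F][894]'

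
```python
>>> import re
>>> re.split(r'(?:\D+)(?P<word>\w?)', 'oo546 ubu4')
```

['', '5', '46', '4', '']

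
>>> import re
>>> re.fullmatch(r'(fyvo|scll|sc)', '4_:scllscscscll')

For `fullmatch`, every character of the input must be accounted for by the pattern.
Here there's no way to consume every character, so the call returns None.

None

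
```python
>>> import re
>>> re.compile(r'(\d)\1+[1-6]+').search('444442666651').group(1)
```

'4'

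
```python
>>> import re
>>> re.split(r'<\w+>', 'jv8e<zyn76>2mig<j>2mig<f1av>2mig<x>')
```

The string is cut at each match, leaving 5 pieces.

['jv8e', '2mig', '2mig', '2mig', '']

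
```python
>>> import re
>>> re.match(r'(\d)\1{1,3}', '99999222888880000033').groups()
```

('9',)

The match spans [0:4] → '9999'.
Captured: group 1 = '9'.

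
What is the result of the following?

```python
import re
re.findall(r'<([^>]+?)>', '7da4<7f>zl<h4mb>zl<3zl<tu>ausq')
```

['7f', 'h4mb', '3zl<tu']

Matches: at [4:8] match '<7f>', group 1 = '7f'; at [10:16] match '<h4mb>', group 1 = 'h4mb'; at [18:26] match '<3zl<tu>', group 1 = '3zl<tu'.
One capturing group, so `findall` returns just the captured substring from each match — 3 in all.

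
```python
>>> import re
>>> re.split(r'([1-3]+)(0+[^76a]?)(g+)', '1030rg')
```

['10', '3', '0r', 'g', '']

Pattern: one or more of a character in [1-3] (captured); then one or more of a literal '0', then optionally any character except [76a] (captured); then one or more of a literal 'g' (captured).
Matches to split on: at [2:6] → '30rg'.
`re.split` interleaves the captured-group text with the surrounding fragments.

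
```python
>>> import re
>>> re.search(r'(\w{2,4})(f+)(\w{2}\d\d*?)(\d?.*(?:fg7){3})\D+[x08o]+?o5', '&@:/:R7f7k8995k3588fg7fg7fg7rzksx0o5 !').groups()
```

('R7', 'f', '7k8', '995k3588fg7fg7fg7')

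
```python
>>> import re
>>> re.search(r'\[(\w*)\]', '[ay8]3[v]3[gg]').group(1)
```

'ay8'

`search` walks the string left to right and returns the first match it finds.
The match spans [0:5] → '[ay8]'.
Captured: group 1 = 'ay8'.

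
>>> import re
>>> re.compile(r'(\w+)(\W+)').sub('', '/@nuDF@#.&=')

'/@'

This matches one or more of a word character (captured); then one or more of a non-word character (captured).
Matches: at [2:11] → 'nuDF@#.&='.
Each match is replaced by ''.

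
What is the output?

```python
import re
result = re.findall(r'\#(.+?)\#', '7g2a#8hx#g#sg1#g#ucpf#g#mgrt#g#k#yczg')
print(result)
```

Because the quantifier is non-greedy, it stops expanding at the earliest point where the rest of the pattern can succeed.
One capturing group, so `findall` returns just the captured substring from each match — 5 in all.

['8hx', 'sg1', 'ucpf', 'mgrt', 'k']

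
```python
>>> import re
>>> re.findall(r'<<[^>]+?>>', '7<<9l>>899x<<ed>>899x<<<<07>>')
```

['<<9l>>', '<<ed>>', '<<<<07>>']

Since nothing is captured, `findall` lists the 3 matched substrings directly.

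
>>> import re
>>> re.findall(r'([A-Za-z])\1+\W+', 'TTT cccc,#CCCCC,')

`\1` is not a pattern — it's the concrete string captured by group 1, re-applied verbatim.
One capturing group, so `findall` returns just the captured substring from each match — 3 in all.

['T', 'c', 'C']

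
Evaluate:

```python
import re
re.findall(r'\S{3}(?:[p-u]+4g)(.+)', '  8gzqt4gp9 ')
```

Because there's exactly one group, `findall` drops the full match and keeps group 1 from the one hit.

['p9 ']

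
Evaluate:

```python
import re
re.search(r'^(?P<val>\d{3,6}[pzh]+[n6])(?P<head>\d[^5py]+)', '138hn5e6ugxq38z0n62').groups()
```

This matches anchored at the start of the string; then 3 to 6 of a digit, then one or more of one of [pzh], then one of [n6] (captured as 'val'); then a digit, then one or more of any character except [5py] (captured as 'head').
`re.search` tries every starting position until one works.
The match spans [0:19] → '138hn5e6ugxq38z0n62'.
Captured: group 1 = '138hn', group 2 = '5e6ugxq38z0n62'.

('138hn', '5e6ugxq38z0n62')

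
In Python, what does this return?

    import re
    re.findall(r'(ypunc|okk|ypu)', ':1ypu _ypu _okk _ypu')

Matches: at [2:5] match 'ypu', group 1 = 'ypu'; at [7:10] match 'ypu', group 1 = 'ypu'; at [12:15] match 'okk', group 1 = 'okk'; at [17:20] match 'ypu', group 1 = 'ypu'.
Because there's exactly one group, `findall` drops the full match and keeps group 1 from each hit.

['ypu', 'ypu', 'okk', 'ypu']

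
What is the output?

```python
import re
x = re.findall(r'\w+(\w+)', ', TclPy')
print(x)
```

['y']

The pattern matches one or more of a word character; then one or more of a word character (captured).
Matches: at [2:7] match 'TclPy', group 1 = 'y'.
With a single group, `findall` returns only what that group captured — 1 item.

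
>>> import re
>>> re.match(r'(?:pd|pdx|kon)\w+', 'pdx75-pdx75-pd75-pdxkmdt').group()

`re.match` won't scan ahead — the pattern has to work from the very first character.
The match spans [0:5] → 'pdx75'.

'pdx75'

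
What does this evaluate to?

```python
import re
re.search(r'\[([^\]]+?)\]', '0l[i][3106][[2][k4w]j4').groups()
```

('i',)

Unlike `match`, `search` isn't anchored — it looks for the pattern anywhere in the string.
The match spans [2:5] → '[i]'.
Captured: group 1 = 'i'.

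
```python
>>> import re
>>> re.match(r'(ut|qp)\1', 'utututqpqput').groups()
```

('ut',)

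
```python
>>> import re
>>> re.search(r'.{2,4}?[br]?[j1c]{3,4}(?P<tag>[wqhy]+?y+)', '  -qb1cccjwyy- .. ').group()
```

'-qb1cccjwyy'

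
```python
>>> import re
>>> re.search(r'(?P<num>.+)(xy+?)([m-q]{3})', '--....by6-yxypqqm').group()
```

Pattern: one or more of any character (captured as 'num'); then the literal 'x', then one or more of the literal 'y' (lazy) (captured); then exactly 3 of a character in [m-q] (captured).
The match spans [0:16] → '--....by6-yxypqq'.

'--....by6-yxypqq'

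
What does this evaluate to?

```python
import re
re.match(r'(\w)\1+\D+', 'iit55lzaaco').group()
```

'iit'

`re.match` only tries the pattern at the start of the string.
The match spans [0:3] → 'iit'.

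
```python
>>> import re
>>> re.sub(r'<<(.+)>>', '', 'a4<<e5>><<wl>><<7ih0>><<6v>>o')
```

'a4o'

Matches: at [2:28] → '<<e5>><<wl>><<7ih0>><<6v>>'.
`sub` substitutes '' at each match site.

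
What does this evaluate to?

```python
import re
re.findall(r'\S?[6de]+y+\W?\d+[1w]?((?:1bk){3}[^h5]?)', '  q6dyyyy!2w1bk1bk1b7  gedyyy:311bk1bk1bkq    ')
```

The pattern matches optionally a non-whitespace character, then one or more of one of [6de]; then one or more of a literal 'y'; then optionally a non-word character, then one or more of a digit; then optionally one of [1w]; then the literal '1bk' repeated 3 times, then optionally any character except [h5] (captured).
Matches: at [23:42] match 'gedyyy:311bk1bk1bkq', group 1 = '1bk1bk1bkq'.
One capturing group, so `findall` returns just the captured substring from the one match — 1 in all.

['1bk1bk1bkq']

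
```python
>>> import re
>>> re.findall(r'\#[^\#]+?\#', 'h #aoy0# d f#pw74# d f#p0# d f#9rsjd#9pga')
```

['#aoy0#', '#pw74#', '#p0#', '#9rsjd#']

With no groups in the pattern, `findall` gives back each whole match — 4 here.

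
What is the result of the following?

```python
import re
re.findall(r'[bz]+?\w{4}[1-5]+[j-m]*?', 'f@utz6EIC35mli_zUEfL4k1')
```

A `+?`/`*?`/`{m,n}?` starts at its minimum and grows only as far as needed for what follows to match.
`findall` yields the raw match text (2 of them) because the pattern has no groups.

['z6EIC35', 'zUEfL4']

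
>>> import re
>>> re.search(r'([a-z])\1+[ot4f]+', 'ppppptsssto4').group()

'pppppt'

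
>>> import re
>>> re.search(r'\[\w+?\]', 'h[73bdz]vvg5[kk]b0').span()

(1, 8)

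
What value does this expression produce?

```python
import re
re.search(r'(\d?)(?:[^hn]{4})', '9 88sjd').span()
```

(0, 5)

This matches optionally a digit (captured); then exactly 4 of any character except [hn] (non-capturing group).
`re.search` tries every starting position until one works.
The match spans [0:5] → '9 88s'.
Captured: group 1 = '9'.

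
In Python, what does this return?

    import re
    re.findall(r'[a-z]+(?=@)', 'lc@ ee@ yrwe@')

['lc', 'ee', 'yrwe']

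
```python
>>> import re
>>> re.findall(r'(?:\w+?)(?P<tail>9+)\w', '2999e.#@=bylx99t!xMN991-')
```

['999', '99', '99']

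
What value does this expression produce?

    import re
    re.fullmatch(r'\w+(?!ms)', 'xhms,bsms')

None

`(?!…)`/`(?<!…)` only lets a position through if the neighbouring text does NOT match; no characters are consumed.
`re.fullmatch` is like wrapping the pattern in `^…$` (in single-line mode).
Here the string isn't matched end-to-end, so the call returns None.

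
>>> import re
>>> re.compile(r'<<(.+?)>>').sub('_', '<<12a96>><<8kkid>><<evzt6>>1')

'___1'

Matches: at [0:9] → '<<12a96>>'; at [9:18] → '<<8kkid>>'; at [18:27] → '<<evzt6>>'.
`sub` substitutes '_' at each match site.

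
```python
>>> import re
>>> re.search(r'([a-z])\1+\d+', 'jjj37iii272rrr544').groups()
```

('j',)

`\1` is not a pattern — it's the concrete string captured by group 1, re-applied verbatim.
`re.search` scans for the first position where the pattern succeeds.
The match spans [0:5] → 'jjj37'.
Captured: group 1 = 'j'.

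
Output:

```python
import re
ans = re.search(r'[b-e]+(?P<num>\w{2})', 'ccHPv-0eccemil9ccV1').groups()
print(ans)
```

('HP',)

This matches one or more of a character in [b-e]; then exactly 2 of a word character (captured as 'num').
`search` walks the string left to right and returns the first match it finds.
The match spans [0:4] → 'ccHP'.
Captured: group 1 = 'HP'.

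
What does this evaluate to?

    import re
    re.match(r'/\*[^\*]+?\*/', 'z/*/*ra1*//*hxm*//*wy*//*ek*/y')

`match` is anchored at position 0; if the pattern doesn't fit there, it returns None.
Here the string doesn't start with a match, so the call returns None.

None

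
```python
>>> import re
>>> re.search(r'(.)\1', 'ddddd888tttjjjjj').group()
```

`\1` is not a pattern — it's the concrete string captured by group 1, re-applied verbatim.
`re.search` tries every starting position until one works.
The match spans [0:2] → 'dd'.
Captured: group 1 = 'd'.

'dd'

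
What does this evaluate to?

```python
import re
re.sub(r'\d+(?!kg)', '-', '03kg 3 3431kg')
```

'-3kg - -1kg'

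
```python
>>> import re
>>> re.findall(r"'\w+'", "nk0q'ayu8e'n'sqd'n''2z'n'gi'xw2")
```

["'ayu8e'", "'sqd'", "'2z'", "'gi'"]

With no groups in the pattern, `findall` gives back each whole match — 4 here.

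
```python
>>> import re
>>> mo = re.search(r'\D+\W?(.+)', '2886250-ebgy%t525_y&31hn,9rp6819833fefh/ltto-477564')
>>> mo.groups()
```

The match spans [7:51] → '-ebgy%t525_y&31hn,9rp6819833fefh/ltto-477564'.
Captured: group 1 = '525_y&31hn,9rp6819833fefh/ltto-477564'.

('525_y&31hn,9rp6819833fefh/ltto-477564',)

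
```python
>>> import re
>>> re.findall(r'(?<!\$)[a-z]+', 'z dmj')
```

['z', 'dmj']

The negative lookahead/lookbehind blocks any match where the forbidden context is present.
Matches: at [0:1] → 'z'; at [2:5] → 'dmj'.
`findall` yields the raw match text (2 of them) because the pattern has no groups.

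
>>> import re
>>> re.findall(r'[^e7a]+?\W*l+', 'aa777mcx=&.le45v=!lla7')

['mcx=&.l', '45v=!ll']

This matches one or more of any character except [e7a] (lazy); then zero or more of a non-word character, then one or more of the literal 'l'.
Walking the string: at [5:12] → 'mcx=&.l'; at [13:20] → '45v=!ll'.
With no groups in the pattern, `findall` gives back each whole match — 2 here.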